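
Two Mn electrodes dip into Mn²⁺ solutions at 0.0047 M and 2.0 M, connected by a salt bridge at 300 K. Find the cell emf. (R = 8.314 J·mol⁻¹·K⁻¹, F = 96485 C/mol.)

0.078 V

Both half-cells are Mn²⁺/Mn, so E°_cell = 0. The concentrated side is the cathode; the cell reaction moves Mn²⁺ from high to low concentration with n = 2.
Q = [Mn²⁺]_dilute/[Mn²⁺]_conc = 0.0047/2.0 = 0.00235.
E = 0 − (RT/nF) ln Q = −((8.314×300)/(2×96485))(-6.053) = 0.0782 V.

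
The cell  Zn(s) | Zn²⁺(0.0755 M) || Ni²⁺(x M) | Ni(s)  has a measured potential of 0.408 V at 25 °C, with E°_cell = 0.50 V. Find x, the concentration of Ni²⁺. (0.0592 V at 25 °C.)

5.9 × 10^-5 M

From the Nernst equation, log Q = n(E° − E)/0.0592 = 2(0.50 − 0.408)/0.0592 = 3.108, so Q = 1280.
With Q = [Zn²⁺]/[Ni²⁺] and the known concentrations, [Ni²⁺] in the denominator gives [Ni²⁺] = 5.9 × 10^-5 M.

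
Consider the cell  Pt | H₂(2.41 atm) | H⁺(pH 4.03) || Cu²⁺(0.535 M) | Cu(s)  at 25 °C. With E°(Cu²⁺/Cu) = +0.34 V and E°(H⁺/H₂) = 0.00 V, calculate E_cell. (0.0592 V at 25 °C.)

0.58 V

The Cu²⁺/Cu couple is the cathode, so E°_cell = 0.34 V; n = 2.
[H⁺] = 10^(−4.03) = 9.3 × 10^-5 M, and Q = [H⁺]^2 / ([Cu²⁺]·P(H₂)) = 6.76 × 10^-9.
E = E° − (0.0592/2) log Q = 0.34 − (0.0592/2)(-8.170) = 0.582 V.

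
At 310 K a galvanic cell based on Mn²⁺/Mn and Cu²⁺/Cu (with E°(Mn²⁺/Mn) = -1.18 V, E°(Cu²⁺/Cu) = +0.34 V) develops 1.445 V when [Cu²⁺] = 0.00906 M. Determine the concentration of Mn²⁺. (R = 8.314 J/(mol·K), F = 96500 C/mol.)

2.5 M

From the Nernst equation, ln Q = nF(E° − E)/RT = 2×96500×(1.52 − 1.445)/(8.314×310) = 5.616, so Q = 275.
With Q = [Mn²⁺]/[Cu²⁺] and the known concentrations, [Mn²⁺] in the numerator gives [Mn²⁺] = 2.5 M.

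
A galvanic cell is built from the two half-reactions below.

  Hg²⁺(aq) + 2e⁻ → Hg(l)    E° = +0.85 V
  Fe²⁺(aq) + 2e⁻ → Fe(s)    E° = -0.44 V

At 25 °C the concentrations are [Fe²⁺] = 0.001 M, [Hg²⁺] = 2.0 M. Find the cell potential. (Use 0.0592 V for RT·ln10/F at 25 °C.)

1.39 V

The Hg²⁺/Hg couple has the higher reduction potential and acts as the cathode, so E°_cell = +0.85 − (-0.44) = 1.29 V.
Balancing electrons gives n = 2; the reaction quotient is Q = [Fe²⁺]/[Hg²⁺] = 5 × 10^-4.
At 25 °C, E = E° − (0.0592/n) log Q = 1.29 − (0.0592/2)(-3.301) = 1.290 + 0.098 = 1.388 V.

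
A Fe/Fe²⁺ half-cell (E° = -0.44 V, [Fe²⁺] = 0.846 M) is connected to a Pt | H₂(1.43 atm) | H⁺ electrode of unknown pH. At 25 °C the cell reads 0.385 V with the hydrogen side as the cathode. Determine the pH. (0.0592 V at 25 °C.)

pH = 0.89

E°_cell = 0.44 V and n = 2.
log Q = n(E° − E)/0.0592 = 2×(0.44 − 0.385)/0.0592 = 1.858.
With Q = [Fe²⁺]·P(H₂) / [H⁺]^2, solving for [H⁺] gives log[H⁺] = -0.888, so pH = 0.89.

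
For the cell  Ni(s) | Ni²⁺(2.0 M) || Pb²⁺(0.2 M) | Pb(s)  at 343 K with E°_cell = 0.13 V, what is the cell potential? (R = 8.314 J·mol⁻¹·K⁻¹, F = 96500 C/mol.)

Balancing electrons gives n = 2; the reaction quotient is Q = [Ni²⁺]/[Pb²⁺] = 10.0.
E = E° − (RT/nF) ln Q = 0.13 − (8.314×343)/(2×96500) × (2.303) = 0.130 − 0.034 = 0.096 V.

0.096 V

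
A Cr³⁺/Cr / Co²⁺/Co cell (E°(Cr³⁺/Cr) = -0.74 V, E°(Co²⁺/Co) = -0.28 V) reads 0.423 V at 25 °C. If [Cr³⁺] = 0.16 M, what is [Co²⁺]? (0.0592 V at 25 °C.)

0.017 M

From the Nernst equation, log Q = n(E° − E)/0.0592 = 6(0.46 − 0.423)/0.0592 = 3.750, so Q = 5620.
With Q = [Cr³⁺]^2/[Co²⁺]^3 and the known concentrations, [Co²⁺]^3 in the denominator gives [Co²⁺] = 0.017 M.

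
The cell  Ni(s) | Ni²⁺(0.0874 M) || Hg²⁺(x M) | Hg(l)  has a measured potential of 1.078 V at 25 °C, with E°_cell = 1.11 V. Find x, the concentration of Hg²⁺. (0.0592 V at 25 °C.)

From the Nernst equation, log Q = n(E° − E)/0.0592 = 2(1.11 − 1.078)/0.0592 = 1.081, so Q = 12.1.
With Q = [Ni²⁺]/[Hg²⁺] and the known concentrations, [Hg²⁺] in the denominator gives [Hg²⁺] = 0.0073 M.

0.0073 M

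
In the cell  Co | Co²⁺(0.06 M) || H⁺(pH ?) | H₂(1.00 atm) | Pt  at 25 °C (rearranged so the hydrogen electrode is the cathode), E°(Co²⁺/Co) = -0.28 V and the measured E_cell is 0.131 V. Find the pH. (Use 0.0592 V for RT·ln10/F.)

E°_cell = 0.28 V and n = 2.
log Q = n(E° − E)/0.0592 = 2×(0.28 − 0.131)/0.0592 = 5.034.
With Q = [Co²⁺]·P(H₂) / [H⁺]^2, solving for [H⁺] gives log[H⁺] = -3.128, so pH = 3.13.

pH = 3.13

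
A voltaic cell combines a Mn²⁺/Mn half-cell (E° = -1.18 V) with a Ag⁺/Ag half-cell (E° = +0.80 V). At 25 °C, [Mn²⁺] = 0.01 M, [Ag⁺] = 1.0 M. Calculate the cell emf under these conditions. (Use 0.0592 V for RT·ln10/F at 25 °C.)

2.04 V

The Ag⁺/Ag couple has the higher reduction potential and acts as the cathode, so E°_cell = +0.80 − (-1.18) = 1.98 V.
Balancing electrons gives n = 2; the reaction quotient is Q = [Mn²⁺]/[Ag⁺]^2 = 0.0100.
At 25 °C, E = E° − (0.0592/n) log Q = 1.98 − (0.0592/2)(-2.000) = 1.980 + 0.059 = 2.039 V.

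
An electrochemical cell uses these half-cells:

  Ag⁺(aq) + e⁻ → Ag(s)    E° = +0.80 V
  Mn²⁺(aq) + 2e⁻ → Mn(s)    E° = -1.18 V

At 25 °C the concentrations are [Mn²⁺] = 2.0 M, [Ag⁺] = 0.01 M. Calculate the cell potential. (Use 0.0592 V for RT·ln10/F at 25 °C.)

1.85 V

The Ag⁺/Ag couple has the higher reduction potential and acts as the cathode, so E°_cell = +0.80 − (-1.18) = 1.98 V.
Balancing electrons gives n = 2; the reaction quotient is Q = [Mn²⁺]/[Ag⁺]^2 = 2 × 10^4.
At 25 °C, E = E° − (0.0592/n) log Q = 1.98 − (0.0592/2)(4.301) = 1.980 − 0.127 = 1.853 V.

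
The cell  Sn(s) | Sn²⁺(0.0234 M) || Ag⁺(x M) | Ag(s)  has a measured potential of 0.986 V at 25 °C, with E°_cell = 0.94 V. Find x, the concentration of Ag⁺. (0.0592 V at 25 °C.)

From the Nernst equation, log Q = n(E° − E)/0.0592 = 2(0.94 − 0.986)/0.0592 = -1.554, so Q = 0.0279.
With Q = [Sn²⁺]/[Ag⁺]^2 and the known concentrations, [Ag⁺]^2 in the denominator gives [Ag⁺] = 0.92 M.

0.92 M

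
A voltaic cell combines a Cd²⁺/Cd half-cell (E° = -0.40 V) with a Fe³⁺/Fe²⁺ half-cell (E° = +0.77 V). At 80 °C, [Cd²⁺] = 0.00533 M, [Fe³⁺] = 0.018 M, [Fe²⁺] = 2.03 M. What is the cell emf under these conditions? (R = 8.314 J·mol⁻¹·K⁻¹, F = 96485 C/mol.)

The Fe³⁺/Fe²⁺ couple has the higher reduction potential and acts as the cathode, so E°_cell = +0.77 − (-0.40) = 1.17 V.
Balancing electrons gives n = 2; the reaction quotient is Q = [Cd²⁺]·[Fe²⁺]^2/[Fe³⁺]^2 = 67.8.
E = E° − (RT/nF) ln Q = 1.17 − (8.314×353)/(2×96485) × (4.216) = 1.170 − 0.064 = 1.106 V.

1.11 V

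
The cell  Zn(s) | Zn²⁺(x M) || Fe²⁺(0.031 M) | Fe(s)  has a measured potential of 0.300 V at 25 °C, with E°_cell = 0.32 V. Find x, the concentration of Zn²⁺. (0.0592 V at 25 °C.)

From the Nernst equation, log Q = n(E° − E)/0.0592 = 2(0.32 − 0.300)/0.0592 = 0.676, so Q = 4.74.
With Q = [Zn²⁺]/[Fe²⁺] and the known concentrations, [Zn²⁺] in the numerator gives [Zn²⁺] = 0.15 M.

0.15 M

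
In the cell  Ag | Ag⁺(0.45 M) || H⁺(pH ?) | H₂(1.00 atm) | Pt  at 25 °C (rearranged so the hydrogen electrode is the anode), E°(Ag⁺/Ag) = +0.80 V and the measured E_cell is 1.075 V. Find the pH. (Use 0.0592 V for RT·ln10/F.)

pH = 4.99

E°_cell = 0.80 V and n = 2.
log Q = n(E° − E)/0.0592 = 2×(0.80 − 1.075)/0.0592 = -9.291.
With Q = [H⁺]^2 / ([Ag⁺]^2·P(H₂)), solving for [H⁺] gives log[H⁺] = -4.992, so pH = 4.99.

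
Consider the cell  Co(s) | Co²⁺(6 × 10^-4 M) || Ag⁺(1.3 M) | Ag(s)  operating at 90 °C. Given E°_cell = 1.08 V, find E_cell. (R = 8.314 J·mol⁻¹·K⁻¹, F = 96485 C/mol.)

Balancing electrons gives n = 2; the reaction quotient is Q = [Co²⁺]/[Ag⁺]^2 = 3.55 × 10^-4.
E = E° − (RT/nF) ln Q = 1.08 − (8.314×363)/(2×96485) × (-7.943) = 1.080 + 0.124 = 1.204 V.

1.20 V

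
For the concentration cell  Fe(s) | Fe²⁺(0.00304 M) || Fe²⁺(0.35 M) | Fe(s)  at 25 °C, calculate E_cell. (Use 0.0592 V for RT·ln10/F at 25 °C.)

0.061 V

Both half-cells are Fe²⁺/Fe, so E°_cell = 0. The concentrated side is the cathode; the cell reaction moves Fe²⁺ from high to low concentration with n = 2.
Q = [Fe²⁺]_dilute/[Fe²⁺]_conc = 0.00304/0.35 = 0.00869.
E = 0 − (0.0592/2) log Q = −(0.0592/2)(-2.061) = 0.0610 V.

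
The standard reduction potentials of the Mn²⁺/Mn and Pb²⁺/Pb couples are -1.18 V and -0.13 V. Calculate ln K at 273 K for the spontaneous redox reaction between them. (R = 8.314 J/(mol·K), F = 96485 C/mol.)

ln K = 89.3

E°_cell = -0.13 − (-1.18) = 1.05 V, with n = 2 electrons transferred.
At equilibrium E = 0, so the Nernst equation gives ln K = nFE°/RT = (2)(96485)(1.05)/((8.314)(273)) = 89.27.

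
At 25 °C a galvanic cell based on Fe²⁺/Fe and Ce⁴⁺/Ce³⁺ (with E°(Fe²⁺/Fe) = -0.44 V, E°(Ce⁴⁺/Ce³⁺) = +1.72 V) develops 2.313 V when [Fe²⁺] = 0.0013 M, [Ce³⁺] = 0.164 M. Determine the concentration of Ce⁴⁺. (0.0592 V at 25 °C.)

2.3 M

From the Nernst equation, log Q = n(E° − E)/0.0592 = 2(2.16 − 2.313)/0.0592 = -5.169, so Q = 6.78 × 10^-6.
With Q = [Fe²⁺]·[Ce³⁺]^2/[Ce⁴⁺]^2 and the known concentrations, [Ce⁴⁺]^2 in the denominator gives [Ce⁴⁺] = 2.3 M.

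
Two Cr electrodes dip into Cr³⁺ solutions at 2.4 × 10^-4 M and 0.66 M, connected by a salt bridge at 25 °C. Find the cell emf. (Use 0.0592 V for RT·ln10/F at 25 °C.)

0.068 V

Both half-cells are Cr³⁺/Cr, so E°_cell = 0. The concentrated side is the cathode; the cell reaction moves Cr³⁺ from high to low concentration with n = 3.
Q = [Cr³⁺]_dilute/[Cr³⁺]_conc = 2.4 × 10^-4/0.66 = 3.64 × 10^-4.
E = 0 − (0.0592/3) log Q = −(0.0592/3)(-3.439) = 0.0679 V.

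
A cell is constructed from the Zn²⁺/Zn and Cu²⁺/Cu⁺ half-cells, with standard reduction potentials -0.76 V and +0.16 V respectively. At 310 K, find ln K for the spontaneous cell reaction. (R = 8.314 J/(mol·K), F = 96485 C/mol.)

E°_cell = +0.16 − (-0.76) = 0.92 V, with n = 2 electrons transferred.
At equilibrium E = 0, so the Nernst equation gives ln K = nFE°/RT = (2)(96485)(0.92)/((8.314)(310)) = 68.88.

ln K = 68.9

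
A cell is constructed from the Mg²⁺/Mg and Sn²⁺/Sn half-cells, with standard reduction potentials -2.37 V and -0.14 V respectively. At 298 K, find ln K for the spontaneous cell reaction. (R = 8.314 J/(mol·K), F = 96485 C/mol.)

ln K = 173.7

E°_cell = -0.14 − (-2.37) = 2.23 V, with n = 2 electrons transferred.
At equilibrium E = 0, so the Nernst equation gives ln K = nFE°/RT = (2)(96485)(2.23)/((8.314)(298)) = 173.69.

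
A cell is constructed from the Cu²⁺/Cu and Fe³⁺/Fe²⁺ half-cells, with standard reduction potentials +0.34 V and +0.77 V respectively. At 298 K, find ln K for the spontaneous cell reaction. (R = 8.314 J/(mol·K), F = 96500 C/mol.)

E°_cell = +0.77 − (+0.34) = 0.43 V, with n = 2 electrons transferred.
At equilibrium E = 0, so the Nernst equation gives ln K = nFE°/RT = (2)(96500)(0.43)/((8.314)(298)) = 33.50.

ln K = 33.5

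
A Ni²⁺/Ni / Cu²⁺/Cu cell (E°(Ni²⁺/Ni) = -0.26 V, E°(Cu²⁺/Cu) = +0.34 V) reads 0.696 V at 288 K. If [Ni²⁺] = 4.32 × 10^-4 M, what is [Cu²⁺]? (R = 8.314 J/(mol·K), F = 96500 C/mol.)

0.99 M

From the Nernst equation, ln Q = nF(E° − E)/RT = 2×96500×(0.60 − 0.696)/(8.314×288) = -7.738, so Q = 4.36 × 10^-4.
With Q = [Ni²⁺]/[Cu²⁺] and the known concentrations, [Cu²⁺] in the denominator gives [Cu²⁺] = 0.99 M.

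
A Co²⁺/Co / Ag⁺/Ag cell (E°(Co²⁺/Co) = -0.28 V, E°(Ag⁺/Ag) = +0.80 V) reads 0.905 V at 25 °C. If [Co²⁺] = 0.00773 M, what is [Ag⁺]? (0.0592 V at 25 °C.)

From the Nernst equation, log Q = n(E° − E)/0.0592 = 2(1.08 − 0.905)/0.0592 = 5.912, so Q = 8.17 × 10^5.
With Q = [Co²⁺]/[Ag⁺]^2 and the known concentrations, [Ag⁺]^2 in the denominator gives [Ag⁺] = 9.7 × 10^-5 M.

9.7 × 10^-5 M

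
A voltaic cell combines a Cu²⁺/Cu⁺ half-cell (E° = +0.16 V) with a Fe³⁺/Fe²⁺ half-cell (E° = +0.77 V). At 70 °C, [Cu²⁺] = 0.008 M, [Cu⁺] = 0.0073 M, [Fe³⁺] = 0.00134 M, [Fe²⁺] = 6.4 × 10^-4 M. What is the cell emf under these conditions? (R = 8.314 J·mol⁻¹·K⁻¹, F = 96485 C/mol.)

The Fe³⁺/Fe²⁺ couple has the higher reduction potential and acts as the cathode, so E°_cell = +0.77 − (+0.16) = 0.61 V.
Balancing electrons gives n = 1; the reaction quotient is Q = [Cu²⁺]·[Fe²⁺]/([Cu⁺]·[Fe³⁺]) = 0.523.
E = E° − (RT/nF) ln Q = 0.61 − (8.314×343)/(1×96485) × (-0.647) = 0.610 + 0.019 = 0.629 V.

0.629 V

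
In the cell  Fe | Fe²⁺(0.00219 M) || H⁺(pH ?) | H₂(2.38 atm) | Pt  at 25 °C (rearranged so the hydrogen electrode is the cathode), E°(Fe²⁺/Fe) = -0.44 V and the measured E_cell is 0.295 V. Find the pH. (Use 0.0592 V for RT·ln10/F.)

E°_cell = 0.44 V and n = 2.
log Q = n(E° − E)/0.0592 = 2×(0.44 − 0.295)/0.0592 = 4.899.
With Q = [Fe²⁺]·P(H₂) / [H⁺]^2, solving for [H⁺] gives log[H⁺] = -3.591, so pH = 3.59.

pH = 3.59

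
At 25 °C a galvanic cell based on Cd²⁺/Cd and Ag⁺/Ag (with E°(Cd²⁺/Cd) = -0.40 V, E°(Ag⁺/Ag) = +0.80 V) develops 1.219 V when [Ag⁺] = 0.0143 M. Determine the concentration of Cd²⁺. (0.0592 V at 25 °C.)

From the Nernst equation, log Q = n(E° − E)/0.0592 = 2(1.20 − 1.219)/0.0592 = -0.642, so Q = 0.228.
With Q = [Cd²⁺]/[Ag⁺]^2 and the known concentrations, [Cd²⁺] in the numerator gives [Cd²⁺] = 4.7 × 10^-5 M.

4.7 × 10^-5 M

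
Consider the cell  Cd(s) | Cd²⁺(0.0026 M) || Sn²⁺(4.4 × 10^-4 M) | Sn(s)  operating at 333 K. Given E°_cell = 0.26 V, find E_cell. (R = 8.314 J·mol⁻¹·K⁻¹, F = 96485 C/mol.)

Balancing electrons gives n = 2; the reaction quotient is Q = [Cd²⁺]/[Sn²⁺] = 5.91.
E = E° − (RT/nF) ln Q = 0.26 − (8.314×333)/(2×96485) × (1.776) = 0.260 − 0.025 = 0.235 V.

0.235 V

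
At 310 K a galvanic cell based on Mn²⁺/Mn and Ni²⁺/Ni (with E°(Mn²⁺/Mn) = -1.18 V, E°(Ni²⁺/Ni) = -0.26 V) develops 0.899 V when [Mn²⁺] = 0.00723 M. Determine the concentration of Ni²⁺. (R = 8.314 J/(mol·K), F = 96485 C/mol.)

0.0015 M

From the Nernst equation, ln Q = nF(E° − E)/RT = 2×96485×(0.92 − 0.899)/(8.314×310) = 1.572, so Q = 4.82.
With Q = [Mn²⁺]/[Ni²⁺] and the known concentrations, [Ni²⁺] in the denominator gives [Ni²⁺] = 0.0015 M.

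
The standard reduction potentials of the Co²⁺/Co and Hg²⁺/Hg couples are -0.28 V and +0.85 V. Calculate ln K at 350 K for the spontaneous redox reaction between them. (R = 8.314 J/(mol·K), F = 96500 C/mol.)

E°_cell = +0.85 − (-0.28) = 1.13 V, with n = 2 electrons transferred.
At equilibrium E = 0, so the Nernst equation gives ln K = nFE°/RT = (2)(96500)(1.13)/((8.314)(350)) = 74.95.

ln K = 74.9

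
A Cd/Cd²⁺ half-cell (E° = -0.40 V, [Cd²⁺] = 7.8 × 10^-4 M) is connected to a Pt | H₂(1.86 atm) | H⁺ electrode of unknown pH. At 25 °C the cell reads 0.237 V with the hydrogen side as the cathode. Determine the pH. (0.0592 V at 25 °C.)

E°_cell = 0.40 V and n = 2.
log Q = n(E° − E)/0.0592 = 2×(0.40 − 0.237)/0.0592 = 5.507.
With Q = [Cd²⁺]·P(H₂) / [H⁺]^2, solving for [H⁺] gives log[H⁺] = -4.173, so pH = 4.17.

pH = 4.17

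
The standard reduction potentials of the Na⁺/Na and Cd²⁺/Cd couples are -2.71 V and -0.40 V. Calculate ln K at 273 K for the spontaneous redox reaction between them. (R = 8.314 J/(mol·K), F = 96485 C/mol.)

E°_cell = -0.40 − (-2.71) = 2.31 V, with n = 2 electrons transferred.
At equilibrium E = 0, so the Nernst equation gives ln K = nFE°/RT = (2)(96485)(2.31)/((8.314)(273)) = 196.39.

ln K = 196.4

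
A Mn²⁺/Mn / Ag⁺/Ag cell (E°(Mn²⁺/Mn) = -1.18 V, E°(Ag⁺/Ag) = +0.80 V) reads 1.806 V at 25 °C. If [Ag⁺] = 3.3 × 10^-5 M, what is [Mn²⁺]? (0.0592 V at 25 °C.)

From the Nernst equation, log Q = n(E° − E)/0.0592 = 2(1.98 − 1.806)/0.0592 = 5.878, so Q = 7.56 × 10^5.
With Q = [Mn²⁺]/[Ag⁺]^2 and the known concentrations, [Mn²⁺] in the numerator gives [Mn²⁺] = 8.2 × 10^-4 M.

8.2 × 10^-4 M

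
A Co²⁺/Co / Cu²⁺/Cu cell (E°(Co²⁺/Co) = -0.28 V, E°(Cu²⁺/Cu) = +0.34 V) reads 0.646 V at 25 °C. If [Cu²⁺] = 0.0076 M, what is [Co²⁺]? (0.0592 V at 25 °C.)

0.001 M

From the Nernst equation, log Q = n(E° − E)/0.0592 = 2(0.62 − 0.646)/0.0592 = -0.878, so Q = 0.132.
With Q = [Co²⁺]/[Cu²⁺] and the known concentrations, [Co²⁺] in the numerator gives [Co²⁺] = 0.001 M.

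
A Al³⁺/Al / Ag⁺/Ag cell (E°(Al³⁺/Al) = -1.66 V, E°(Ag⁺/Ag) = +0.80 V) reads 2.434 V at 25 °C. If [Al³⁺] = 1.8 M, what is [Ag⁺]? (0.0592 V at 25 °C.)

From the Nernst equation, log Q = n(E° − E)/0.0592 = 3(2.46 − 2.434)/0.0592 = 1.318, so Q = 20.8.
With Q = [Al³⁺]/[Ag⁺]^3 and the known concentrations, [Ag⁺]^3 in the denominator gives [Ag⁺] = 0.44 M.

0.44 M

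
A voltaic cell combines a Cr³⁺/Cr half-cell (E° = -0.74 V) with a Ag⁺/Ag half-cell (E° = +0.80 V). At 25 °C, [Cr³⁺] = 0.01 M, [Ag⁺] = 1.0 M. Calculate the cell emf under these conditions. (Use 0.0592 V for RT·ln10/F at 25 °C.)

The Ag⁺/Ag couple has the higher reduction potential and acts as the cathode, so E°_cell = +0.80 − (-0.74) = 1.54 V.
Balancing electrons gives n = 3; the reaction quotient is Q = [Cr³⁺]/[Ag⁺]^3 = 0.0100.
At 25 °C, E = E° − (0.0592/n) log Q = 1.54 − (0.0592/3)(-2.000) = 1.540 + 0.039 = 1.579 V.

1.58 V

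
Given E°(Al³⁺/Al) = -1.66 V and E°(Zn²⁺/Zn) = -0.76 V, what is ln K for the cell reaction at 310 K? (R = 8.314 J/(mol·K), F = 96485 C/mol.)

E°_cell = -0.76 − (-1.66) = 0.90 V, with n = 6 electrons transferred.
At equilibrium E = 0, so the Nernst equation gives ln K = nFE°/RT = (6)(96485)(0.90)/((8.314)(310)) = 202.15.

ln K = 202.2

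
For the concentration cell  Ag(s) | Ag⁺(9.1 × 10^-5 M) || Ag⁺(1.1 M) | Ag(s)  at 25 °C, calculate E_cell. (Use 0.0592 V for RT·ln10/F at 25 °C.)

0.24 V

Both half-cells are Ag⁺/Ag, so E°_cell = 0. The concentrated side is the cathode; the cell reaction moves Ag⁺ from high to low concentration with n = 1.
Q = [Ag⁺]_dilute/[Ag⁺]_conc = 9.1 × 10^-5/1.1 = 8.27 × 10^-5.
E = 0 − (0.0592/1) log Q = −(0.0592/1)(-4.082) = 0.2417 V.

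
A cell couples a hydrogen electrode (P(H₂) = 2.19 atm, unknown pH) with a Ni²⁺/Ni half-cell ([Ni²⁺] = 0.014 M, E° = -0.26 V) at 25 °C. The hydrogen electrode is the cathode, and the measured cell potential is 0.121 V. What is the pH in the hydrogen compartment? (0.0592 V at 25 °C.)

E°_cell = 0.26 V and n = 2.
log Q = n(E° − E)/0.0592 = 2×(0.26 − 0.121)/0.0592 = 4.696.
With Q = [Ni²⁺]·P(H₂) / [H⁺]^2, solving for [H⁺] gives log[H⁺] = -3.105, so pH = 3.10.

pH = 3.10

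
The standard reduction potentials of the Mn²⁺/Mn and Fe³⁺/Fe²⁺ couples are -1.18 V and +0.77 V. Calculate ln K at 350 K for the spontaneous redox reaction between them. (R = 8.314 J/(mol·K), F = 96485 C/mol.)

E°_cell = +0.77 − (-1.18) = 1.95 V, with n = 2 electrons transferred.
At equilibrium E = 0, so the Nernst equation gives ln K = nFE°/RT = (2)(96485)(1.95)/((8.314)(350)) = 129.31.

ln K = 129.3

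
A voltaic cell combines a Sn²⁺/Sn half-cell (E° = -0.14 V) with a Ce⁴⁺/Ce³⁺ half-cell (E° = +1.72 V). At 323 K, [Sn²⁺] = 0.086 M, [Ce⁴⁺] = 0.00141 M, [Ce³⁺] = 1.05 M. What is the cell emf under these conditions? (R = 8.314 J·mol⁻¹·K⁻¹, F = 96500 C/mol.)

1.71 V

The Ce⁴⁺/Ce³⁺ couple has the higher reduction potential and acts as the cathode, so E°_cell = +1.72 − (-0.14) = 1.86 V.
Balancing electrons gives n = 2; the reaction quotient is Q = [Sn²⁺]·[Ce³⁺]^2/[Ce⁴⁺]^2 = 4.77 × 10^4.
E = E° − (RT/nF) ln Q = 1.86 − (8.314×323)/(2×96500) × (10.773) = 1.860 − 0.150 = 1.710 V.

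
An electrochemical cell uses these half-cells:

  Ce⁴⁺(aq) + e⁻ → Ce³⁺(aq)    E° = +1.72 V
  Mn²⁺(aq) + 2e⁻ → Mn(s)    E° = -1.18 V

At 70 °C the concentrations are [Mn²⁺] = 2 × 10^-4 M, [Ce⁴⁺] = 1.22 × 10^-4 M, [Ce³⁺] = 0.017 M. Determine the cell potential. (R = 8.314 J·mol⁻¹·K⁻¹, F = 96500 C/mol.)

2.88 V

The Ce⁴⁺/Ce³⁺ couple has the higher reduction potential and acts as the cathode, so E°_cell = +1.72 − (-1.18) = 2.90 V.
Balancing electrons gives n = 2; the reaction quotient is Q = [Mn²⁺]·[Ce³⁺]^2/[Ce⁴⁺]^2 = 3.88.
E = E° − (RT/nF) ln Q = 2.90 − (8.314×343)/(2×96500) × (1.357) = 2.900 − 0.020 = 2.880 V.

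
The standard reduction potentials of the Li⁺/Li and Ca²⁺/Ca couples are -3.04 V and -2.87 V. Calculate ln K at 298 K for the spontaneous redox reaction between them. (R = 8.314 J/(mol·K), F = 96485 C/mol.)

E°_cell = -2.87 − (-3.04) = 0.17 V, with n = 2 electrons transferred.
At equilibrium E = 0, so the Nernst equation gives ln K = nFE°/RT = (2)(96485)(0.17)/((8.314)(298)) = 13.24.

ln K = 13.2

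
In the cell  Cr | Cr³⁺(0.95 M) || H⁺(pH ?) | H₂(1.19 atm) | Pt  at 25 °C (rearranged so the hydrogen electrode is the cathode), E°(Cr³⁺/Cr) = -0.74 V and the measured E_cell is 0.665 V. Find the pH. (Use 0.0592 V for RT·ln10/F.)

pH = 1.24

E°_cell = 0.74 V and n = 6.
log Q = n(E° − E)/0.0592 = 6×(0.74 − 0.665)/0.0592 = 7.601.
With Q = [Cr³⁺]^2·P(H₂)^3 / [H⁺]^6, solving for [H⁺] gives log[H⁺] = -1.237, so pH = 1.24.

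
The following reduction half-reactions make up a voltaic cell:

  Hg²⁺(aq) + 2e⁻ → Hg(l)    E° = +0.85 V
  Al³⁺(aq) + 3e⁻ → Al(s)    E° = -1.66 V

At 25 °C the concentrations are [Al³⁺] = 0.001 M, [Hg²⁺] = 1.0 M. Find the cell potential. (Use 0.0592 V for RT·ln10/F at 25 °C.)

2.57 V

The Hg²⁺/Hg couple has the higher reduction potential and acts as the cathode, so E°_cell = +0.85 − (-1.66) = 2.51 V.
Balancing electrons gives n = 6; the reaction quotient is Q = [Al³⁺]^2/[Hg²⁺]^3 = 1 × 10^-6.
At 25 °C, E = E° − (0.0592/n) log Q = 2.51 − (0.0592/6)(-6.000) = 2.510 + 0.059 = 2.569 V.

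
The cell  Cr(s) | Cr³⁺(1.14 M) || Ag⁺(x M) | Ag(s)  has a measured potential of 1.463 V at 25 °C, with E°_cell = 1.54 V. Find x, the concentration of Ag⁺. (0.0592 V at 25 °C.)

From the Nernst equation, log Q = n(E° − E)/0.0592 = 3(1.54 − 1.463)/0.0592 = 3.902, so Q = 7980.
With Q = [Cr³⁺]/[Ag⁺]^3 and the known concentrations, [Ag⁺]^3 in the denominator gives [Ag⁺] = 0.052 M.

0.052 M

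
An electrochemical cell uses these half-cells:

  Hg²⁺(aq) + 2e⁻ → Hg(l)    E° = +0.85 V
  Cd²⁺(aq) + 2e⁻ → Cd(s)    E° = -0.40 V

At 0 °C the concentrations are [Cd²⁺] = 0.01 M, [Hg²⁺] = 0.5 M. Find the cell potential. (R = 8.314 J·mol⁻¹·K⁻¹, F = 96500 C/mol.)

1.30 V

The Hg²⁺/Hg couple has the higher reduction potential and acts as the cathode, so E°_cell = +0.85 − (-0.40) = 1.25 V.
Balancing electrons gives n = 2; the reaction quotient is Q = [Cd²⁺]/[Hg²⁺] = 0.0200.
E = E° − (RT/nF) ln Q = 1.25 − (8.314×273)/(2×96500) × (-3.912) = 1.250 + 0.046 = 1.296 V.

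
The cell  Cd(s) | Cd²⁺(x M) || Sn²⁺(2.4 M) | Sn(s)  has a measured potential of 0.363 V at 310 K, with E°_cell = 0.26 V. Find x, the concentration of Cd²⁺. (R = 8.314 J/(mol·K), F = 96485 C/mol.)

From the Nernst equation, ln Q = nF(E° − E)/RT = 2×96485×(0.26 − 0.363)/(8.314×310) = -7.712, so Q = 4.48 × 10^-4.
With Q = [Cd²⁺]/[Sn²⁺] and the known concentrations, [Cd²⁺] in the numerator gives [Cd²⁺] = 0.0011 M.

0.0011 M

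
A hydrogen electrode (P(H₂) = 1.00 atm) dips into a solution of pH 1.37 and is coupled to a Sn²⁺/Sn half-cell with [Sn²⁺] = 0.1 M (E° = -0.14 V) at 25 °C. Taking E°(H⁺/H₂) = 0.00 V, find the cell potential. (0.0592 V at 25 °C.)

The hydrogen couple is the cathode, so E°_cell = 0.14 V; n = 2.
[H⁺] = 10^(−1.37) = 0.043 M, and Q = [Sn²⁺]·P(H₂) / [H⁺]^2 = 55.0.
E = E° − (0.0592/2) log Q = 0.14 − (0.0592/2)(1.740) = 0.088 V.

0.088 V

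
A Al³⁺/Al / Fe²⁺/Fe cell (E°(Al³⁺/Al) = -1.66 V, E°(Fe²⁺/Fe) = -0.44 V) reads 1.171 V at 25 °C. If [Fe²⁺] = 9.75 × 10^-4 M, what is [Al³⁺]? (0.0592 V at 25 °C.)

From the Nernst equation, log Q = n(E° − E)/0.0592 = 6(1.22 − 1.171)/0.0592 = 4.966, so Q = 9.25 × 10^4.
With Q = [Al³⁺]^2/[Fe²⁺]^3 and the known concentrations, [Al³⁺]^2 in the numerator gives [Al³⁺] = 0.0093 M.

0.0093 M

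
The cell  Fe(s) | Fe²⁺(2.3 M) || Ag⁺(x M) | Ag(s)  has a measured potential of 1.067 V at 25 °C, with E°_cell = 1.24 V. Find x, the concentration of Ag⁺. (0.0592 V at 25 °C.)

0.0018 M

From the Nernst equation, log Q = n(E° − E)/0.0592 = 2(1.24 − 1.067)/0.0592 = 5.845, so Q = 6.99 × 10^5.
With Q = [Fe²⁺]/[Ag⁺]^2 and the known concentrations, [Ag⁺]^2 in the denominator gives [Ag⁺] = 0.0018 M.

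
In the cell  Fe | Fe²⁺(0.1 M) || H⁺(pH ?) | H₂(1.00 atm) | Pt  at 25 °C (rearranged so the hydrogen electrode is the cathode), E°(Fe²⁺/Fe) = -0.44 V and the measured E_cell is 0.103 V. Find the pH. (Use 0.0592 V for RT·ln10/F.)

E°_cell = 0.44 V and n = 2.
log Q = n(E° − E)/0.0592 = 2×(0.44 − 0.103)/0.0592 = 11.385.
With Q = [Fe²⁺]·P(H₂) / [H⁺]^2, solving for [H⁺] gives log[H⁺] = -6.193, so pH = 6.19.

pH = 6.19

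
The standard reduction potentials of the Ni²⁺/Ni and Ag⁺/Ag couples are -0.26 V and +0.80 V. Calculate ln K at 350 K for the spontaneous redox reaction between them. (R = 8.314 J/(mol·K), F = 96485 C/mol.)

ln K = 70.3

E°_cell = +0.80 − (-0.26) = 1.06 V, with n = 2 electrons transferred.
At equilibrium E = 0, so the Nernst equation gives ln K = nFE°/RT = (2)(96485)(1.06)/((8.314)(350)) = 70.29.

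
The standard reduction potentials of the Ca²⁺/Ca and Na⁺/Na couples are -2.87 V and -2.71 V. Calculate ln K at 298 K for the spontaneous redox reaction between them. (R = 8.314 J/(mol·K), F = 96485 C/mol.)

E°_cell = -2.71 − (-2.87) = 0.16 V, with n = 2 electrons transferred.
At equilibrium E = 0, so the Nernst equation gives ln K = nFE°/RT = (2)(96485)(0.16)/((8.314)(298)) = 12.46.

ln K = 12.5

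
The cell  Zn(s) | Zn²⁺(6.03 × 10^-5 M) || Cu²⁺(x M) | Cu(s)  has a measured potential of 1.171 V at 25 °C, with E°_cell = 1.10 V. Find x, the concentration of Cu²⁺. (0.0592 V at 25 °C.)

0.015 M

From the Nernst equation, log Q = n(E° − E)/0.0592 = 2(1.10 − 1.171)/0.0592 = -2.399, so Q = 0.00399.
With Q = [Zn²⁺]/[Cu²⁺] and the known concentrations, [Cu²⁺] in the denominator gives [Cu²⁺] = 0.015 M.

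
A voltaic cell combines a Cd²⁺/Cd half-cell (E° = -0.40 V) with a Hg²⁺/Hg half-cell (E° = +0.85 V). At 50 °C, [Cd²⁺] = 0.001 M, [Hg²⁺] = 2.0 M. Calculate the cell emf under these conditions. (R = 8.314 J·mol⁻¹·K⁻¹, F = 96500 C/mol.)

The Hg²⁺/Hg couple has the higher reduction potential and acts as the cathode, so E°_cell = +0.85 − (-0.40) = 1.25 V.
Balancing electrons gives n = 2; the reaction quotient is Q = [Cd²⁺]/[Hg²⁺] = 5 × 10^-4.
E = E° − (RT/nF) ln Q = 1.25 − (8.314×323)/(2×96500) × (-7.601) = 1.250 + 0.106 = 1.356 V.

1.36 V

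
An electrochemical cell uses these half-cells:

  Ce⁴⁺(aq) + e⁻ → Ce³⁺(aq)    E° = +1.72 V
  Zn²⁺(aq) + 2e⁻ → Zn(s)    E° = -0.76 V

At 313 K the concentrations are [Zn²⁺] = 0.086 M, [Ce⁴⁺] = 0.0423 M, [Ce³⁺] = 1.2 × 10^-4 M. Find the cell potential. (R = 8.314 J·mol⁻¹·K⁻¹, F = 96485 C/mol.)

The Ce⁴⁺/Ce³⁺ couple has the higher reduction potential and acts as the cathode, so E°_cell = +1.72 − (-0.76) = 2.48 V.
Balancing electrons gives n = 2; the reaction quotient is Q = [Zn²⁺]·[Ce³⁺]^2/[Ce⁴⁺]^2 = 6.92 × 10^-7.
E = E° − (RT/nF) ln Q = 2.48 − (8.314×313)/(2×96485) × (-14.184) = 2.480 + 0.191 = 2.671 V.

2.67 V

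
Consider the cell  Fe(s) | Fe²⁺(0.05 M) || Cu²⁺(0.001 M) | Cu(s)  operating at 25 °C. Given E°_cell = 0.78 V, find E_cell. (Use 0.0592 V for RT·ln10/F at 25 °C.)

0.730 V

Balancing electrons gives n = 2; the reaction quotient is Q = [Fe²⁺]/[Cu²⁺] = 50.0.
At 25 °C, E = E° − (0.0592/n) log Q = 0.78 − (0.0592/2)(1.699) = 0.780 − 0.050 = 0.730 V.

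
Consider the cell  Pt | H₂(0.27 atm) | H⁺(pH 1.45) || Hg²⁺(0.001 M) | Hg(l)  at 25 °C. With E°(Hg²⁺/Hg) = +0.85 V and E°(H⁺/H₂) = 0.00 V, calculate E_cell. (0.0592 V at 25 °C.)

The Hg²⁺/Hg couple is the cathode, so E°_cell = 0.85 V; n = 2.
[H⁺] = 10^(−1.45) = 0.035 M, and Q = [H⁺]^2 / ([Hg²⁺]·P(H₂)) = 4.66.
E = E° − (0.0592/2) log Q = 0.85 − (0.0592/2)(0.669) = 0.830 V.

0.83 V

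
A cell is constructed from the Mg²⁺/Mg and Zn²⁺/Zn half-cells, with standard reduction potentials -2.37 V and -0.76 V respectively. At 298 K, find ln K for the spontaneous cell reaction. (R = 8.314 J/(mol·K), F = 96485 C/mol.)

ln K = 125.4

E°_cell = -0.76 − (-2.37) = 1.61 V, with n = 2 electrons transferred.
At equilibrium E = 0, so the Nernst equation gives ln K = nFE°/RT = (2)(96485)(1.61)/((8.314)(298)) = 125.40.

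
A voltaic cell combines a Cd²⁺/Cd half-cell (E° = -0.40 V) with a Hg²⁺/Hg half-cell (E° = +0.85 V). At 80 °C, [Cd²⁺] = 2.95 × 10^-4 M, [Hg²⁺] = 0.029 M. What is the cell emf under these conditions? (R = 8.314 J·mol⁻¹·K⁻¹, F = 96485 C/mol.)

1.32 V

The Hg²⁺/Hg couple has the higher reduction potential and acts as the cathode, so E°_cell = +0.85 − (-0.40) = 1.25 V.
Balancing electrons gives n = 2; the reaction quotient is Q = [Cd²⁺]/[Hg²⁺] = 0.0102.
E = E° − (RT/nF) ln Q = 1.25 − (8.314×353)/(2×96485) × (-4.588) = 1.250 + 0.070 = 1.320 V.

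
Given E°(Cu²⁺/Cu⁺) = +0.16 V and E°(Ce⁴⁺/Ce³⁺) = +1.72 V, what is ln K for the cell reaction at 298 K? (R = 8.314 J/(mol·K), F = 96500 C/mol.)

ln K = 60.8

E°_cell = +1.72 − (+0.16) = 1.56 V, with n = 1 electron transferred.
At equilibrium E = 0, so the Nernst equation gives ln K = nFE°/RT = (1)(96500)(1.56)/((8.314)(298)) = 60.76.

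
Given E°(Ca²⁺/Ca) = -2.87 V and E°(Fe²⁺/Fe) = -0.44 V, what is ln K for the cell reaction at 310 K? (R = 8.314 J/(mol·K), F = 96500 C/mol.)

ln K = 182.0

E°_cell = -0.44 − (-2.87) = 2.43 V, with n = 2 electrons transferred.
At equilibrium E = 0, so the Nernst equation gives ln K = nFE°/RT = (2)(96500)(2.43)/((8.314)(310)) = 181.97.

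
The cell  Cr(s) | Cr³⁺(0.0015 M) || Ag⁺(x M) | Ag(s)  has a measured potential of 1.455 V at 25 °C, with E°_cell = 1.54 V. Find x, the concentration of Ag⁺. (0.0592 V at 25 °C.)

From the Nernst equation, log Q = n(E° − E)/0.0592 = 3(1.54 − 1.455)/0.0592 = 4.307, so Q = 2.03 × 10^4.
With Q = [Cr³⁺]/[Ag⁺]^3 and the known concentrations, [Ag⁺]^3 in the denominator gives [Ag⁺] = 0.0042 M.

0.0042 M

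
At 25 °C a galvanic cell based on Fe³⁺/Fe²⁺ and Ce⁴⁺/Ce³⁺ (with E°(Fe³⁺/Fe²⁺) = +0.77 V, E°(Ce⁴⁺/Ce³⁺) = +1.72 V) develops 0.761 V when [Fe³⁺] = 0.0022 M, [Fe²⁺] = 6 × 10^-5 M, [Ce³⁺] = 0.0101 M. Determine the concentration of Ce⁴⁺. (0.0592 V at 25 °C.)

2.4 × 10^-4 M

From the Nernst equation, log Q = n(E° − E)/0.0592 = 1(0.95 − 0.761)/0.0592 = 3.193, so Q = 1560.
With Q = [Fe³⁺]·[Ce³⁺]/([Fe²⁺]·[Ce⁴⁺]) and the known concentrations, [Ce⁴⁺] in the denominator gives [Ce⁴⁺] = 2.4 × 10^-4 M.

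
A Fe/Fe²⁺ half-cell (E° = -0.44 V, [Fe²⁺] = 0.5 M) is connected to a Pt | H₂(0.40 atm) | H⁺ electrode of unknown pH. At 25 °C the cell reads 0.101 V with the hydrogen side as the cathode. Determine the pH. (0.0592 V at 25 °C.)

pH = 6.08

E°_cell = 0.44 V and n = 2.
log Q = n(E° − E)/0.0592 = 2×(0.44 − 0.101)/0.0592 = 11.453.
With Q = [Fe²⁺]·P(H₂) / [H⁺]^2, solving for [H⁺] gives log[H⁺] = -6.076, so pH = 6.08.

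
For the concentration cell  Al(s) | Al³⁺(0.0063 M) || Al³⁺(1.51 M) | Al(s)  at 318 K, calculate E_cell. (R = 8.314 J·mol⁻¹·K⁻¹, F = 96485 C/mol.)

0.050 V

Both half-cells are Al³⁺/Al, so E°_cell = 0. The concentrated side is the cathode; the cell reaction moves Al³⁺ from high to low concentration with n = 3.
Q = [Al³⁺]_dilute/[Al³⁺]_conc = 0.0063/1.51 = 0.00417.
E = 0 − (RT/nF) ln Q = −((8.314×318)/(3×96485))(-5.479) = 0.0500 V.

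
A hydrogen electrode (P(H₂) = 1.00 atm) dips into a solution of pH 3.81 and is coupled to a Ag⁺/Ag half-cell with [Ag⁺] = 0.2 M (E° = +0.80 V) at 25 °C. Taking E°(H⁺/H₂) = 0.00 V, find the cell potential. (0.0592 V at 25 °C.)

The Ag⁺/Ag couple is the cathode, so E°_cell = 0.80 V; n = 2.
[H⁺] = 10^(−3.81) = 1.5 × 10^-4 M, and Q = [H⁺]^2 / ([Ag⁺]^2·P(H₂)) = 6 × 10^-7.
E = E° − (0.0592/2) log Q = 0.80 − (0.0592/2)(-6.222) = 0.984 V.

0.98 V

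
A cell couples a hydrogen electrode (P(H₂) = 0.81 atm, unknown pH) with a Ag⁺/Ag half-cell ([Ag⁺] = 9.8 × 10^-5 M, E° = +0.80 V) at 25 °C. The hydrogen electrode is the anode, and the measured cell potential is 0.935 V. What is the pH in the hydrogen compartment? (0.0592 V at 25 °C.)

pH = 6.33

E°_cell = 0.80 V and n = 2.
log Q = n(E° − E)/0.0592 = 2×(0.80 − 0.935)/0.0592 = -4.561.
With Q = [H⁺]^2 / ([Ag⁺]^2·P(H₂)), solving for [H⁺] gives log[H⁺] = -6.335, so pH = 6.33.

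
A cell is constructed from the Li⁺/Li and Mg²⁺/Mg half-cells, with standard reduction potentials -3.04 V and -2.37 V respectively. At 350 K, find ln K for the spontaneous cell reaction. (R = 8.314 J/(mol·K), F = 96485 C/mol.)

E°_cell = -2.37 − (-3.04) = 0.67 V, with n = 2 electrons transferred.
At equilibrium E = 0, so the Nernst equation gives ln K = nFE°/RT = (2)(96485)(0.67)/((8.314)(350)) = 44.43.

ln K = 44.4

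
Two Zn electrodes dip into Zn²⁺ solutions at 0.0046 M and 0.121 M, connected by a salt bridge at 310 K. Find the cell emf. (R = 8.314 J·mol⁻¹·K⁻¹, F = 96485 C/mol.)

0.044 V

Both half-cells are Zn²⁺/Zn, so E°_cell = 0. The concentrated side is the cathode; the cell reaction moves Zn²⁺ from high to low concentration with n = 2.
Q = [Zn²⁺]_dilute/[Zn²⁺]_conc = 0.0046/0.121 = 0.0380.
E = 0 − (RT/nF) ln Q = −((8.314×310)/(2×96485))(-3.270) = 0.0437 V.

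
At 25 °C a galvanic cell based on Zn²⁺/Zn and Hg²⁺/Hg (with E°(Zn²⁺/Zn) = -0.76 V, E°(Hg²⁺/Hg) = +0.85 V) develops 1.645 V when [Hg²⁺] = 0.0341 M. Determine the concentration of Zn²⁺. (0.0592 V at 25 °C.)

0.0022 M

From the Nernst equation, log Q = n(E° − E)/0.0592 = 2(1.61 − 1.645)/0.0592 = -1.182, so Q = 0.0657.
With Q = [Zn²⁺]/[Hg²⁺] and the known concentrations, [Zn²⁺] in the numerator gives [Zn²⁺] = 0.0022 M.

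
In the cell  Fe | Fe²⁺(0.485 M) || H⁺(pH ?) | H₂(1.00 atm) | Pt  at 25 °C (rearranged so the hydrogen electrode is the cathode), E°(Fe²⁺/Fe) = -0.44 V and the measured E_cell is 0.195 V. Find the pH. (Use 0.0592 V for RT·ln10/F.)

pH = 4.30

E°_cell = 0.44 V and n = 2.
log Q = n(E° − E)/0.0592 = 2×(0.44 − 0.195)/0.0592 = 8.277.
With Q = [Fe²⁺]·P(H₂) / [H⁺]^2, solving for [H⁺] gives log[H⁺] = -4.296, so pH = 4.30.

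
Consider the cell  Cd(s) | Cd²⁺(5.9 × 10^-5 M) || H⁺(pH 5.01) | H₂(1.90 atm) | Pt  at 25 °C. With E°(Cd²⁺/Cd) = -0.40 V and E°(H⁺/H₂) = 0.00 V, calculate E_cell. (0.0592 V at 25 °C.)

0.22 V

The hydrogen couple is the cathode, so E°_cell = 0.40 V; n = 2.
[H⁺] = 10^(−5.01) = 9.8 × 10^-6 M, and Q = [Cd²⁺]·P(H₂) / [H⁺]^2 = 1.17 × 10^6.
E = E° − (0.0592/2) log Q = 0.40 − (0.0592/2)(6.070) = 0.220 V.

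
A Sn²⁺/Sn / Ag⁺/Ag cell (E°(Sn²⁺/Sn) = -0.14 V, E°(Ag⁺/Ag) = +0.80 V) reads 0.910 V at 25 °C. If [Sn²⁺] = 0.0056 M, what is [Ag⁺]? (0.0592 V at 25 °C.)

From the Nernst equation, log Q = n(E° − E)/0.0592 = 2(0.94 − 0.910)/0.0592 = 1.014, so Q = 10.3.
With Q = [Sn²⁺]/[Ag⁺]^2 and the known concentrations, [Ag⁺]^2 in the denominator gives [Ag⁺] = 0.023 M.

0.023 M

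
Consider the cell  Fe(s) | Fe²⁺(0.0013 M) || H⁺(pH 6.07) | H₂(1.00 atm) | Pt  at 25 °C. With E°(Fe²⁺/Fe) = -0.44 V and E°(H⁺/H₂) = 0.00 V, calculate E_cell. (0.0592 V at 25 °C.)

0.17 V

The hydrogen couple is the cathode, so E°_cell = 0.44 V; n = 2.
[H⁺] = 10^(−6.07) = 8.5 × 10^-7 M, and Q = [Fe²⁺]·P(H₂) / [H⁺]^2 = 1.79 × 10^9.
E = E° − (0.0592/2) log Q = 0.44 − (0.0592/2)(9.254) = 0.166 V.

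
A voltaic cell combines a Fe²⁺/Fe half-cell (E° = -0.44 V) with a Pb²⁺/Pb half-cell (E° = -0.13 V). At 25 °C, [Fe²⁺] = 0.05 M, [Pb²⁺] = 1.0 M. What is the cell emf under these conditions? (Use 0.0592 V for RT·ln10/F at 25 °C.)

0.349 V

The Pb²⁺/Pb couple has the higher reduction potential and acts as the cathode, so E°_cell = -0.13 − (-0.44) = 0.31 V.
Balancing electrons gives n = 2; the reaction quotient is Q = [Fe²⁺]/[Pb²⁺] = 0.0500.
At 25 °C, E = E° − (0.0592/n) log Q = 0.31 − (0.0592/2)(-1.301) = 0.310 + 0.039 = 0.349 V.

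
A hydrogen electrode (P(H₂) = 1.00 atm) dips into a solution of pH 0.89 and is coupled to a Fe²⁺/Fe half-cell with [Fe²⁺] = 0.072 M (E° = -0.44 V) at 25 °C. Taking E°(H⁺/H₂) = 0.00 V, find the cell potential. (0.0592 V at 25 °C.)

0.42 V

The hydrogen couple is the cathode, so E°_cell = 0.44 V; n = 2.
[H⁺] = 10^(−0.89) = 0.13 M, and Q = [Fe²⁺]·P(H₂) / [H⁺]^2 = 4.34.
E = E° − (0.0592/2) log Q = 0.44 − (0.0592/2)(0.637) = 0.421 V.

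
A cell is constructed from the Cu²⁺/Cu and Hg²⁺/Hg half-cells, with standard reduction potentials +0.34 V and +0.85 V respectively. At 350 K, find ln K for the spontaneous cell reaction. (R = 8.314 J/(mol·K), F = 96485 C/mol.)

E°_cell = +0.85 − (+0.34) = 0.51 V, with n = 2 electrons transferred.
At equilibrium E = 0, so the Nernst equation gives ln K = nFE°/RT = (2)(96485)(0.51)/((8.314)(350)) = 33.82.

ln K = 33.8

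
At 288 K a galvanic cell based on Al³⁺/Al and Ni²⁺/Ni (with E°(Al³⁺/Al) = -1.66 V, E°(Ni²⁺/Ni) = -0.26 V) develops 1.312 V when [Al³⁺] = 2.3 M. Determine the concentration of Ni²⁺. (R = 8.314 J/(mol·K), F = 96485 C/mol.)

0.0014 M

From the Nernst equation, ln Q = nF(E° − E)/RT = 6×96485×(1.40 − 1.312)/(8.314×288) = 21.276, so Q = 1.74 × 10^9.
With Q = [Al³⁺]^2/[Ni²⁺]^3 and the known concentrations, [Ni²⁺]^3 in the denominator gives [Ni²⁺] = 0.0014 M.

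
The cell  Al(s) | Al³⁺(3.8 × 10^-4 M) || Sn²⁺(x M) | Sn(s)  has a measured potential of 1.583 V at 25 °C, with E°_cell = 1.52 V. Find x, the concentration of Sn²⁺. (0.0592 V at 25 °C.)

From the Nernst equation, log Q = n(E° − E)/0.0592 = 6(1.52 − 1.583)/0.0592 = -6.385, so Q = 4.12 × 10^-7.
With Q = [Al³⁺]^2/[Sn²⁺]^3 and the known concentrations, [Sn²⁺]^3 in the denominator gives [Sn²⁺] = 0.71 M.

0.71 M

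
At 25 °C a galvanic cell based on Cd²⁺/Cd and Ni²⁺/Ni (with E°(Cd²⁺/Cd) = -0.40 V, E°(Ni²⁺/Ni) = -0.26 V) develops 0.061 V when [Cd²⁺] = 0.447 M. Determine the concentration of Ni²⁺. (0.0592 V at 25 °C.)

9.6 × 10^-4 M

From the Nernst equation, log Q = n(E° − E)/0.0592 = 2(0.14 − 0.061)/0.0592 = 2.669, so Q = 467.
With Q = [Cd²⁺]/[Ni²⁺] and the known concentrations, [Ni²⁺] in the denominator gives [Ni²⁺] = 9.6 × 10^-4 M.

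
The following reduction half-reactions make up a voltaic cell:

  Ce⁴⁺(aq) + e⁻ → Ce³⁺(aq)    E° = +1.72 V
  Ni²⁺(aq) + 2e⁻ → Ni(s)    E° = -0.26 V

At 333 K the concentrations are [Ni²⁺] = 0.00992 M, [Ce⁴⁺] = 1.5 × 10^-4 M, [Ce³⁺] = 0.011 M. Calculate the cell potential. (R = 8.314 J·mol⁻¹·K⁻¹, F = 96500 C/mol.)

The Ce⁴⁺/Ce³⁺ couple has the higher reduction potential and acts as the cathode, so E°_cell = +1.72 − (-0.26) = 1.98 V.
Balancing electrons gives n = 2; the reaction quotient is Q = [Ni²⁺]·[Ce³⁺]^2/[Ce⁴⁺]^2 = 53.3.
E = E° − (RT/nF) ln Q = 1.98 − (8.314×333)/(2×96500) × (3.977) = 1.980 − 0.057 = 1.923 V.

1.92 V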